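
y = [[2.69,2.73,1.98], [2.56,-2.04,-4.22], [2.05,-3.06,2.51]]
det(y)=-96.900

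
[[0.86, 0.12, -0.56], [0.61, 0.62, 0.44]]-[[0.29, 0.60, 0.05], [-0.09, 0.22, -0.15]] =[[0.57, -0.48, -0.61],[0.70, 0.40, 0.59]]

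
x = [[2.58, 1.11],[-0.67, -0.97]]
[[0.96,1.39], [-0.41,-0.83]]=x @ [[0.27, 0.24], [0.24, 0.69]]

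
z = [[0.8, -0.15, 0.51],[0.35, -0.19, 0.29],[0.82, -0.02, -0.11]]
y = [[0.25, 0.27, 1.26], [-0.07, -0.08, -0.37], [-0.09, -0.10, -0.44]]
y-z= [[-0.55, 0.42, 0.75], [-0.42, 0.11, -0.66], [-0.91, -0.08, -0.33]]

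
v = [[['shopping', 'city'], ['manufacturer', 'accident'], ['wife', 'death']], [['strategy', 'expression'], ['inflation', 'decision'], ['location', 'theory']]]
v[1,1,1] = 'decision'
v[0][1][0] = 'manufacturer'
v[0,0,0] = 'shopping'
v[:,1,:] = [['manufacturer', 'accident'], ['inflation', 'decision']]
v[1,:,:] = [['strategy', 'expression'], ['inflation', 'decision'], ['location', 'theory']]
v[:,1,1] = ['accident', 'decision']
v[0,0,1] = 'city'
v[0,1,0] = 'manufacturer'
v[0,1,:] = ['manufacturer', 'accident']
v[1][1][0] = 'inflation'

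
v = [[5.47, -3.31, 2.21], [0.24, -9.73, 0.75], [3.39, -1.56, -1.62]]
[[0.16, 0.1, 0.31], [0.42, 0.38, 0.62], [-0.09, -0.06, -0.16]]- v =[[-5.31, 3.41, -1.9],[0.18, 10.11, -0.13],[-3.48, 1.5, 1.46]]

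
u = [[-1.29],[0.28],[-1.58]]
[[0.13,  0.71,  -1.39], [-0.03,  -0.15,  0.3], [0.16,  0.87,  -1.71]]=u @ [[-0.10,-0.55,1.08]]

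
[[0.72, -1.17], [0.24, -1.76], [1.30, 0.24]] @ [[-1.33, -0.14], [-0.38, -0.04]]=[[-0.51,-0.05],[0.35,0.04],[-1.82,-0.19]]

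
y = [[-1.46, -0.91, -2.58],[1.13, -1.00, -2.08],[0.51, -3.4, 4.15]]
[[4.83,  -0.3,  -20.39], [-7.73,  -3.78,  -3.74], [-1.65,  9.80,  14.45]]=y@ [[-4.97, -1.68, 5.69], [0.62, -1.28, 1.62], [0.72, 1.52, 4.11]]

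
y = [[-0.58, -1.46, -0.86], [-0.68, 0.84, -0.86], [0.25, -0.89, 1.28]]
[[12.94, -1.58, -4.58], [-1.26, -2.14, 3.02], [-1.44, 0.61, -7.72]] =y @ [[1.46,  3.33,  5.92], [-6.11,  -0.1,  3.56], [-5.66,  -0.24,  -4.71]]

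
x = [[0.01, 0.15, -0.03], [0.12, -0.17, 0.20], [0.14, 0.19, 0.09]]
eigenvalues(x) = [0.23, -0.01, -0.29]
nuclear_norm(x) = 0.59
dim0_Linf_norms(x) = [0.14, 0.19, 0.2]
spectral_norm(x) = 0.31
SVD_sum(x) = [[-0.03, 0.12, -0.07], [0.05, -0.23, 0.13], [-0.02, 0.08, -0.05]] + [[0.04, 0.03, 0.04], [0.07, 0.05, 0.07], [0.15, 0.11, 0.14]] + [[-0.0, 0.00, 0.0], [-0.00, 0.00, 0.0], [0.0, -0.00, -0.00]]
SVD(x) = [[0.45,0.23,-0.86], [-0.85,0.42,-0.33], [0.29,0.88,0.38]] @ diag([0.3137816898141159, 0.2684803581593611, 0.007703792573741352]) @ [[-0.18, 0.85, -0.5], [0.65, 0.48, 0.58], [0.73, -0.22, -0.64]]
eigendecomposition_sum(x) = [[0.04, 0.03, 0.03], [0.08, 0.07, 0.07], [0.14, 0.12, 0.13]] + [[-0.01, -0.0, 0.0], [0.0, 0.00, -0.00], [0.01, 0.00, -0.0]] + [[-0.02, 0.12, -0.07],  [0.04, -0.24, 0.13],  [-0.01, 0.07, -0.04]]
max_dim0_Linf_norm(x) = 0.2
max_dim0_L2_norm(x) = 0.3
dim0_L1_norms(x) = [0.27, 0.51, 0.32]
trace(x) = -0.07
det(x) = 0.00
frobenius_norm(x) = 0.41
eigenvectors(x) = [[-0.21,-0.75,0.45], [-0.48,0.22,-0.86], [-0.85,0.63,0.26]]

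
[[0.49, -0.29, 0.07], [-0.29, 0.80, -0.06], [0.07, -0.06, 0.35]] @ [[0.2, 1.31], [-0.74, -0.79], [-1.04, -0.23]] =[[0.24, 0.85], [-0.59, -1.00], [-0.31, 0.06]]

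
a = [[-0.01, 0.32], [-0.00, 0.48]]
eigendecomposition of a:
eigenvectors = [[1.00,0.55], [0.00,0.84]]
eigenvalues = [-0.01, 0.48]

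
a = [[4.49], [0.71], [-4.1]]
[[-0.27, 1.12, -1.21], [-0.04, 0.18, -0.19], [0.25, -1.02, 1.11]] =a@[[-0.06,0.25,-0.27]]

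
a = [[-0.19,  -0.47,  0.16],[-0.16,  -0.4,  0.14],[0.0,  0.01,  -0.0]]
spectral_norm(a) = 0.70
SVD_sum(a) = [[-0.19, -0.47, 0.16], [-0.16, -0.4, 0.14], [0.0, 0.01, -0.0]] + [[0.00, -0.00, -0.00], [-0.00, 0.00, 0.00], [-0.0, 0.0, 0.0]] + [[-0.00, 0.0, -0.0], [0.0, -0.00, 0.0], [-0.0, 0.00, -0.00]]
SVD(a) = [[-0.76, -0.17, -0.63],[-0.65, 0.22, 0.73],[0.01, 0.96, -0.28]] @ diag([0.6984755443503304, 0.004796181393207253, 0.002985060896099392]) @ [[0.36, 0.88, -0.30], [-0.55, 0.46, 0.70], [0.76, -0.08, 0.65]]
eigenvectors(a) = [[0.76, -0.86, -0.26], [0.65, 0.18, 0.41], [-0.01, -0.48, 0.88]]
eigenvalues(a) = [-0.59, -0.0, 0.0]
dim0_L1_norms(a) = [0.35, 0.88, 0.3]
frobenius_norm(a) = 0.70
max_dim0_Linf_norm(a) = 0.47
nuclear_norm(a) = 0.71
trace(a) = -0.59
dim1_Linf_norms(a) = [0.47, 0.4, 0.01]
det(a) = 0.00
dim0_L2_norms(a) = [0.25, 0.62, 0.21]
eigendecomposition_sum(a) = [[-0.19, -0.47, 0.16],[-0.16, -0.40, 0.14],[0.0, 0.01, -0.00]] + [[-0.00, 0.0, -0.00],[0.00, -0.0, 0.00],[-0.00, 0.0, -0.0]] + [[0.00, -0.0, -0.0],[-0.00, 0.0, 0.00],[-0.0, 0.0, 0.0]]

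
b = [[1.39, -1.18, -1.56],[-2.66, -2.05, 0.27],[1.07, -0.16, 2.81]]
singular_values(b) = [3.51, 3.21, 1.88]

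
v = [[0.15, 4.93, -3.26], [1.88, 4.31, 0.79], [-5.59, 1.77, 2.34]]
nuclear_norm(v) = 16.28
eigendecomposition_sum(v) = [[-2.5,  1.72,  -1.43],[0.75,  -0.52,  0.43],[-2.30,  1.58,  -1.31]] + [[2.58,5.39,-1.04], [1.2,2.5,-0.48], [-3.09,-6.45,1.25]] + [[0.07, -2.18, -0.79], [-0.07, 2.33, 0.84], [-0.20, 6.64, 2.40]]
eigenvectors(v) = [[0.72,-0.62,-0.3], [-0.22,-0.28,0.32], [0.66,0.74,0.9]]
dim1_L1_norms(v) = [8.34, 6.98, 9.7]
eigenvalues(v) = [-4.33, 6.33, 4.8]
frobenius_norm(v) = 9.88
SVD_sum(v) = [[1.19, 5.19, -1.83], [0.87, 3.79, -1.34], [-0.07, -0.29, 0.1]] + [[-0.31, 0.11, 0.12],[-0.0, 0.0, 0.0],[-5.56, 2.04, 2.15]] + [[-0.74,-0.38,-1.55], [1.01,0.52,2.13], [0.04,0.02,0.08]]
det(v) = -131.55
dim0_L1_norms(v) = [7.62, 11.01, 6.39]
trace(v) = 6.80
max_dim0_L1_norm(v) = 11.01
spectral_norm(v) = 6.98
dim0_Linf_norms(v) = [5.59, 4.93, 3.26]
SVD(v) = [[0.81, 0.05, 0.59], [0.59, 0.0, -0.81], [-0.04, 1.0, -0.03]] @ diag([6.984124379522353, 6.314289344586883, 2.9829443045752724]) @ [[0.21, 0.92, -0.32], [-0.88, 0.32, 0.34], [-0.42, -0.21, -0.88]]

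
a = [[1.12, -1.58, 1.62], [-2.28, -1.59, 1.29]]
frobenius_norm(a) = 3.97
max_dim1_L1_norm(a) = 5.16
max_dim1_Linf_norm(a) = 2.28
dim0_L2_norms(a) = [2.54, 2.24, 2.07]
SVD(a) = [[0.45, 0.89], [0.89, -0.45]] @ diag([3.2289848114644, 2.3107265280279736]) @ [[-0.47, -0.66, 0.58], [0.88, -0.3, 0.37]]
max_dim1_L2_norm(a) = 3.06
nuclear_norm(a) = 5.54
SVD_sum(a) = [[-0.69, -0.96, 0.85],[-1.36, -1.90, 1.68]] + [[1.81, -0.62, 0.77],[-0.92, 0.31, -0.39]]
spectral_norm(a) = 3.23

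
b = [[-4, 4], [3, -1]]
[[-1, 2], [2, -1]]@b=[[10, -6], [-11, 9]]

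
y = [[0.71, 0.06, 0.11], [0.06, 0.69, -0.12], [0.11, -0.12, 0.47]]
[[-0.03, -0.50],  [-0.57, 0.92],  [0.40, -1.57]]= y @ [[-0.09, -0.30], [-0.70, 0.82], [0.69, -3.07]]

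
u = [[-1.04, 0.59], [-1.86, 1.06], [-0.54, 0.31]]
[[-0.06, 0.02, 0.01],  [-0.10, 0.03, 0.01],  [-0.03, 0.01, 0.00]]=u@[[0.02, -0.01, -0.0], [-0.06, 0.01, 0.01]]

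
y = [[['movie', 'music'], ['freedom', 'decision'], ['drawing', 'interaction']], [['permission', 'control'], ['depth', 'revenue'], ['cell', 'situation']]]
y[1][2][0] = 'cell'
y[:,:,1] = [['music', 'decision', 'interaction'], ['control', 'revenue', 'situation']]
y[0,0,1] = 'music'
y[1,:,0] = ['permission', 'depth', 'cell']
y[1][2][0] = 'cell'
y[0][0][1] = 'music'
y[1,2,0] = 'cell'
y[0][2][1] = 'interaction'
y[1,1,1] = 'revenue'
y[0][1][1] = 'decision'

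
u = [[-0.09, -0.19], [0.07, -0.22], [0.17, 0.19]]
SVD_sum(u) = [[-0.07, -0.2], [-0.06, -0.17], [0.08, 0.22]] + [[-0.02,0.01], [0.13,-0.05], [0.09,-0.03]]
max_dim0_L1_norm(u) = 0.6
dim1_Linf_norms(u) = [0.19, 0.22, 0.19]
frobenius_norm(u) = 0.40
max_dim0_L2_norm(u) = 0.35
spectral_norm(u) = 0.37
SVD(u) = [[-0.57, 0.11], [-0.50, -0.83], [0.65, -0.54]] @ diag([0.3650398092555399, 0.171014436989042]) @ [[0.35, 0.94], [-0.94, 0.35]]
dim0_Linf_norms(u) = [0.17, 0.22]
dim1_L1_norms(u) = [0.28, 0.29, 0.36]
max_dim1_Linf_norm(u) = 0.22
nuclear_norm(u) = 0.54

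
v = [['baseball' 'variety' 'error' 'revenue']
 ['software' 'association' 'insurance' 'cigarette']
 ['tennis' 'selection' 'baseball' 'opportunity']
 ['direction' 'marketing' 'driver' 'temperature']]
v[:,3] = ['revenue', 'cigarette', 'opportunity', 'temperature']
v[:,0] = ['baseball', 'software', 'tennis', 'direction']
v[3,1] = 'marketing'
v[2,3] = 'opportunity'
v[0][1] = 'variety'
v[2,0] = 'tennis'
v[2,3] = 'opportunity'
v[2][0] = 'tennis'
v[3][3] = 'temperature'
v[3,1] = 'marketing'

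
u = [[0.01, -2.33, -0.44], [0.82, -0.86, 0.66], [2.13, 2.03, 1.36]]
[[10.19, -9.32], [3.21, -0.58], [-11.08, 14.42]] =u @ [[-1.33, 2.49], [-4.5, 3.82], [0.65, 1.00]]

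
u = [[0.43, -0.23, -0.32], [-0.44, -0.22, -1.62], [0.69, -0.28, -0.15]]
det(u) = 0.003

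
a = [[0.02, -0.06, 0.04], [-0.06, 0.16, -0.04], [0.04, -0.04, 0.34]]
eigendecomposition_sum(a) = [[-0.00, -0.0, 0.00], [-0.0, -0.00, 0.00], [0.00, 0.0, -0.00]] + [[0.01, -0.01, 0.05], [-0.01, 0.02, -0.08], [0.05, -0.08, 0.33]] + [[0.01, -0.05, -0.01], [-0.05, 0.14, 0.04], [-0.01, 0.04, 0.01]]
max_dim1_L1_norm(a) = 0.42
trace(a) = 0.52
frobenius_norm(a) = 0.39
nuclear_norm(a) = 0.53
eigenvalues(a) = [-0.0, 0.36, 0.17]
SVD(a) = [[-0.16, 0.3, -0.94],[0.24, -0.91, -0.33],[-0.96, -0.28, 0.07]] @ diag([0.35669323221052623, 0.1671969046671634, 0.0038901368776895428]) @ [[-0.16,0.24,-0.96], [0.30,-0.91,-0.28], [0.94,0.33,-0.07]]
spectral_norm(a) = 0.36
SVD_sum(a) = [[0.01, -0.01, 0.05], [-0.01, 0.02, -0.08], [0.05, -0.08, 0.33]] + [[0.01, -0.05, -0.01], [-0.05, 0.14, 0.04], [-0.01, 0.04, 0.01]] + [[-0.00, -0.00, 0.00], [-0.0, -0.0, 0.00], [0.0, 0.0, -0.0]]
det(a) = -0.00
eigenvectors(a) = [[0.94, 0.16, -0.3], [0.33, -0.24, 0.91], [-0.07, 0.96, 0.28]]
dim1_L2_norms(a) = [0.07, 0.18, 0.34]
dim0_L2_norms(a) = [0.07, 0.18, 0.34]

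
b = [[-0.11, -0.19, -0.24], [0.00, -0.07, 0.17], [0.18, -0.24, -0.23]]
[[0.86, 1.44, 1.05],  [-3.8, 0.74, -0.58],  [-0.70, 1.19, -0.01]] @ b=[[0.09, -0.52, -0.20],[0.31, 0.81, 1.17],[0.08, 0.05, 0.37]]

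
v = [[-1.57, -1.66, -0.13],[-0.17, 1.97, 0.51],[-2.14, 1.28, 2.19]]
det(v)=-5.075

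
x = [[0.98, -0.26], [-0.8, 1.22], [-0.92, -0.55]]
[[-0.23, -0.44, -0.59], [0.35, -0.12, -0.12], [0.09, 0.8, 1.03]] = x@[[-0.19, -0.58, -0.76],[0.16, -0.48, -0.6]]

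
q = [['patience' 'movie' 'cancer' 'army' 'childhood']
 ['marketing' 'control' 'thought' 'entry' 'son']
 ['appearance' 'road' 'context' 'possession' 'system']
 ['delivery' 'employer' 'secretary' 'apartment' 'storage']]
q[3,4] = 'storage'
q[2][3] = 'possession'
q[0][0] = 'patience'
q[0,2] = 'cancer'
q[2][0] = 'appearance'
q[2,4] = 'system'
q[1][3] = 'entry'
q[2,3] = 'possession'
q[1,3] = 'entry'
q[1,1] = 'control'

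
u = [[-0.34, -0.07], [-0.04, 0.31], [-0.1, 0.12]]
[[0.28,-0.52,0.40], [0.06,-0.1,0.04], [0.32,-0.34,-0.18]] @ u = [[-0.11, -0.13],  [-0.02, -0.03],  [-0.08, -0.15]]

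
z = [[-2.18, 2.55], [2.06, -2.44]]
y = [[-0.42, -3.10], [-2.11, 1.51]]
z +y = [[-2.60, -0.55], [-0.05, -0.93]]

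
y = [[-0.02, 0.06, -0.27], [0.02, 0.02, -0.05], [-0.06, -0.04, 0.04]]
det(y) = 0.000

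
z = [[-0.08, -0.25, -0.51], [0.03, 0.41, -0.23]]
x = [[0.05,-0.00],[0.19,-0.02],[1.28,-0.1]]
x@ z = [[-0.00, -0.01, -0.03], [-0.02, -0.06, -0.09], [-0.11, -0.36, -0.63]]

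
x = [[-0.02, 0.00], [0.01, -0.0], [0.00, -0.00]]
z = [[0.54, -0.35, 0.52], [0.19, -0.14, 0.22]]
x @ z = [[-0.01,  0.01,  -0.01], [0.01,  -0.0,  0.01], [0.00,  0.00,  0.0]]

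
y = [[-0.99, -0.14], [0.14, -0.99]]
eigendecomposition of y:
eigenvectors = [[(0.71+0j), (0.71-0j)], [-0.71j, 0.00+0.71j]]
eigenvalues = [(-0.99+0.14j), (-0.99-0.14j)]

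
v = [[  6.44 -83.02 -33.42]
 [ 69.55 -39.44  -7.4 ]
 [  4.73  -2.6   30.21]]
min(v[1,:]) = -39.44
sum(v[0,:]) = -110.0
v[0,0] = 6.44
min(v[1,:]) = -39.44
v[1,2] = -7.4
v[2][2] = 30.21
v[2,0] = 4.73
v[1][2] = -7.4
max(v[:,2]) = 30.21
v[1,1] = -39.44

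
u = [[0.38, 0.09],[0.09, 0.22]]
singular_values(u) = [0.42, 0.18]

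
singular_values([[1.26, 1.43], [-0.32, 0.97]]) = [1.99, 0.84]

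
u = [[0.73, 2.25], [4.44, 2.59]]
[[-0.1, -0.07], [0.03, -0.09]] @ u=[[-0.38, -0.41], [-0.38, -0.17]]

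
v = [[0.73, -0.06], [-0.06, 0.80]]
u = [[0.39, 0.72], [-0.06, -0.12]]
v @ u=[[0.29, 0.53], [-0.07, -0.14]]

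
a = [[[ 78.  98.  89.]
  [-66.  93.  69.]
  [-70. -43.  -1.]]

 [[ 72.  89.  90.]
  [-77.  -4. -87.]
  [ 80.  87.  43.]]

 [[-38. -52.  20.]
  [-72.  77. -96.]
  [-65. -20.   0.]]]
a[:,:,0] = [[78.0, -66.0, -70.0], [72.0, -77.0, 80.0], [-38.0, -72.0, -65.0]]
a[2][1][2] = -96.0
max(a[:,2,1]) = 87.0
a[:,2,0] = [-70.0, 80.0, -65.0]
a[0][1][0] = -66.0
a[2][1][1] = 77.0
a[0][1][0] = -66.0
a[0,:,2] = [89.0, 69.0, -1.0]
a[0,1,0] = -66.0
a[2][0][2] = 20.0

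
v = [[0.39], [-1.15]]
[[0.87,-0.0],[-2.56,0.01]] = v @ [[2.23,  -0.01]]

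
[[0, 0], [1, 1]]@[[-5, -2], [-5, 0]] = [[0, 0], [-10, -2]]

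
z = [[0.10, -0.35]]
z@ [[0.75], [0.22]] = [[-0.00]]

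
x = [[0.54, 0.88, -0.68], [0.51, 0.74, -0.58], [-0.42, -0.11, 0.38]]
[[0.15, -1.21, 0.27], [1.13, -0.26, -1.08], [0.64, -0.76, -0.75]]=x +[[-0.39,-2.09,0.95], [0.62,-1.00,-0.50], [1.06,-0.65,-1.13]]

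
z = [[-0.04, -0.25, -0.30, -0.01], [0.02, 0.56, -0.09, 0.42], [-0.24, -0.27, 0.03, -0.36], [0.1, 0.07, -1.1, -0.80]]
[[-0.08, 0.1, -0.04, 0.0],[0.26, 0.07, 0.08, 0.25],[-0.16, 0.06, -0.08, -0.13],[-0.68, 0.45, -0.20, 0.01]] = z@[[-0.24, -0.34, 0.07, -0.12], [0.1, 0.12, 0.04, 0.23], [0.21, -0.38, 0.08, -0.19], [0.54, -0.07, 0.15, 0.26]]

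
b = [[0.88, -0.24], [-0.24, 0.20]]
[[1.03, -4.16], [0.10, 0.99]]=b @ [[1.95,-5.01], [2.85,-1.05]]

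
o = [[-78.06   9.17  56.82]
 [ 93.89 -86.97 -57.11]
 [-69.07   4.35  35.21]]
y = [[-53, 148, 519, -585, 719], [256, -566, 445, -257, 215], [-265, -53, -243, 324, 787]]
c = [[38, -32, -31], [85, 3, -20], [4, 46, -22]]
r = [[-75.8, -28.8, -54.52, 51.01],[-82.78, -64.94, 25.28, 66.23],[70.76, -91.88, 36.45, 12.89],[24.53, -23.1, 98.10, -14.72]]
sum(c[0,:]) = -25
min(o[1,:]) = -86.97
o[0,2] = 56.82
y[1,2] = 445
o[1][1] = -86.97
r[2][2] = 36.45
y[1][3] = -257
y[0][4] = 719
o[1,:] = [93.89, -86.97, -57.11]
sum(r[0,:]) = -108.11000000000001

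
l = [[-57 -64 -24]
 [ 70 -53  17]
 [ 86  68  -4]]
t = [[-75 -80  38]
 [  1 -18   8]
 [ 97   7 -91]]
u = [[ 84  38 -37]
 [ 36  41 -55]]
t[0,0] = -75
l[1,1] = -53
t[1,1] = -18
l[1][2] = 17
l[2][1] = 68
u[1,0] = 36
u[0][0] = 84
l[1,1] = -53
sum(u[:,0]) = 120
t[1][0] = 1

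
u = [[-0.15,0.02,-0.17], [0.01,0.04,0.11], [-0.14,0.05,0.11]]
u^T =[[-0.15, 0.01, -0.14], [0.02, 0.04, 0.05], [-0.17, 0.11, 0.11]]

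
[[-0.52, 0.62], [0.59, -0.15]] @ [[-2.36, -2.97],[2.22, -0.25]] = [[2.60,1.39], [-1.73,-1.71]]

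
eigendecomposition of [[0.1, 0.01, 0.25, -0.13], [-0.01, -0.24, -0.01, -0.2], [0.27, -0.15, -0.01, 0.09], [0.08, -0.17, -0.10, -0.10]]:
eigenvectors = [[(-0.76+0j), (-0.05+0j), (-0.53-0.01j), -0.53+0.01j], [0.03+0.00j, (-0.82+0j), (-0.46-0.15j), -0.46+0.15j], [(-0.65+0j), (-0.17+0j), (0.57+0j), 0.57-0.00j], [(-0+0j), -0.55+0.00j, (0.28+0.29j), 0.28-0.29j]]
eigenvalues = [(0.31+0j), (-0.38+0j), (-0.09+0.08j), (-0.09-0.08j)]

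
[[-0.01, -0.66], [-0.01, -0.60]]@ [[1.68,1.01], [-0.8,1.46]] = [[0.51,-0.97], [0.46,-0.89]]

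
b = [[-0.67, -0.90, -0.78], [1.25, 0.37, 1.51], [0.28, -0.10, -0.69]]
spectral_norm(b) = 2.38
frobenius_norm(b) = 2.53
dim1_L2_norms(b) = [1.37, 1.99, 0.75]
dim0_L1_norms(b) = [2.2, 1.37, 2.98]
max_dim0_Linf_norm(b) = 1.51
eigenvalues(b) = [(-0.13+1.11j), (-0.13-1.11j), (-0.72+0j)]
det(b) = -0.91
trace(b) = -0.99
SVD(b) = [[-0.53, 0.34, -0.77], [0.83, 0.03, -0.56], [-0.17, -0.94, -0.30]] @ diag([2.3750833552065305, 0.6555545563182615, 0.5835471527745273]) @ [[0.57, 0.34, 0.75], [-0.69, -0.3, 0.66], [-0.45, 0.89, -0.06]]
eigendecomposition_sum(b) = [[-0.29+0.46j, -0.43-0.09j, (-0.51+0.12j)], [0.71-0.05j, (0.24+0.52j), (0.52+0.44j)], [0.04+0.16j, (-0.11+0.08j), -0.08+0.14j]] + [[(-0.29-0.46j), -0.43+0.09j, -0.51-0.12j], [0.71+0.05j, 0.24-0.52j, 0.52-0.44j], [0.04-0.16j, -0.11-0.08j, -0.08-0.14j]] + [[(-0.08-0j), (-0.05-0j), 0.23-0.00j], [(-0.17-0j), -0.10-0.00j, 0.48-0.00j], [0.20+0.00j, 0.11+0.00j, (-0.54+0j)]]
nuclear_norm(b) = 3.61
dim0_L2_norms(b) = [1.45, 0.98, 1.83]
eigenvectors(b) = [[-0.36+0.48j,-0.36-0.48j,(-0.31+0j)], [(0.78+0j),0.78-0.00j,-0.63+0.00j], [0.03+0.18j,0.03-0.18j,0.71+0.00j]]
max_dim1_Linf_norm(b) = 1.51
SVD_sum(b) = [[-0.72, -0.43, -0.95], [1.12, 0.67, 1.48], [-0.22, -0.13, -0.29]] + [[-0.15, -0.07, 0.15], [-0.01, -0.01, 0.01], [0.43, 0.19, -0.41]] + [[0.20, -0.40, 0.03], [0.15, -0.29, 0.02], [0.08, -0.15, 0.01]]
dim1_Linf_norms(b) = [0.9, 1.51, 0.69]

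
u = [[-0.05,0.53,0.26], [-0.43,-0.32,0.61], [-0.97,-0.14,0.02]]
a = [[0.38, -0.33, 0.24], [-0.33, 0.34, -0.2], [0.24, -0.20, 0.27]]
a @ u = [[-0.11, 0.27, -0.1], [0.06, -0.26, 0.12], [-0.19, 0.15, -0.05]]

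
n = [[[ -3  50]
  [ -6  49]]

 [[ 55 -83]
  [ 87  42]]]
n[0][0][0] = -3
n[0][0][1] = 50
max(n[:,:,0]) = 87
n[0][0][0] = -3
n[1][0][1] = -83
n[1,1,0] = 87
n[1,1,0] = 87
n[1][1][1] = 42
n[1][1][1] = 42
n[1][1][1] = 42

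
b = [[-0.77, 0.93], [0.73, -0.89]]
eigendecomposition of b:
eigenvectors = [[0.77,  -0.72], [0.64,  0.69]]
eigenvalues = [-0.0, -1.66]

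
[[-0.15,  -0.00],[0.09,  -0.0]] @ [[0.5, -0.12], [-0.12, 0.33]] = [[-0.08, 0.02], [0.04, -0.01]]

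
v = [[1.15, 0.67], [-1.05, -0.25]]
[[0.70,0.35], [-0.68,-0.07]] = v@[[0.67, -0.1], [-0.1, 0.70]]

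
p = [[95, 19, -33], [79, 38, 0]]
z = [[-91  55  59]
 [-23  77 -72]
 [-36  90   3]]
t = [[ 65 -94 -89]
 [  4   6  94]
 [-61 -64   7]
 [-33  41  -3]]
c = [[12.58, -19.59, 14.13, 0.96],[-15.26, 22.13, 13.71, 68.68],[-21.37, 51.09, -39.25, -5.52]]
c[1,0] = -15.26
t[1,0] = 4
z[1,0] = -23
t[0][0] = 65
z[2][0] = -36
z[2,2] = 3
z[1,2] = -72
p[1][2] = 0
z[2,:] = [-36, 90, 3]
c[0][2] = 14.13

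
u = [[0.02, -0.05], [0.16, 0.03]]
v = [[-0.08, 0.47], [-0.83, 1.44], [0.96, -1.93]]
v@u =[[0.07, 0.02], [0.21, 0.08], [-0.29, -0.11]]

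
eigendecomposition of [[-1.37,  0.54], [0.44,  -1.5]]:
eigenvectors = [[0.78, -0.7], [0.62, 0.72]]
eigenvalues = [-0.94, -1.93]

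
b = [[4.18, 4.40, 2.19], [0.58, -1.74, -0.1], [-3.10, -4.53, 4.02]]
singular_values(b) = [8.31, 4.45, 1.56]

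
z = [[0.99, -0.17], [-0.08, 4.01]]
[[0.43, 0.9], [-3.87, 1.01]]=z @ [[0.27, 0.96],[-0.96, 0.27]]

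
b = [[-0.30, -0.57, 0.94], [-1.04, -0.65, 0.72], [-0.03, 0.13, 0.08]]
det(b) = -0.14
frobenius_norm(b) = 1.83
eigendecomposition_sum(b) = [[(-0.47+0j), (-0.49+0j), 0.56-0.00j], [(-0.77+0j), -0.80+0.00j, (0.91-0j)], [0.06-0.00j, (0.06-0j), (-0.07+0j)]] + [[0.09+0.06j,(-0.04-0.04j),(0.19-0.11j)], [(-0.13+0.01j),0.08+0.01j,-0.10+0.27j], [-0.05+0.06j,0.03-0.03j,(0.08+0.14j)]] + [[(0.09-0.06j), (-0.04+0.04j), (0.19+0.11j)], [-0.13-0.01j, 0.08-0.01j, (-0.1-0.27j)], [-0.05-0.06j, 0.03+0.03j, 0.08-0.14j]]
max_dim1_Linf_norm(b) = 1.04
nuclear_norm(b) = 2.41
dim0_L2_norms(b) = [1.08, 0.87, 1.19]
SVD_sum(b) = [[-0.61, -0.53, 0.7], [-0.8, -0.68, 0.91], [-0.00, -0.00, 0.0]] + [[0.31,-0.04,0.24], [-0.24,0.03,-0.19], [0.01,-0.00,0.01]] + [[0.00, -0.0, -0.0], [-0.0, 0.0, 0.00], [-0.04, 0.13, 0.07]]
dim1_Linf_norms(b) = [0.94, 1.04, 0.13]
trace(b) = -0.87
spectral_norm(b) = 1.75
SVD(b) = [[-0.61, 0.79, -0.02], [-0.79, -0.61, 0.01], [-0.0, 0.02, 1.00]] @ diag([1.7513443889582851, 0.5039337509864237, 0.15506000735548472]) @ [[0.58,  0.49,  -0.65], [0.78,  -0.10,  0.61], [-0.23,  0.86,  0.45]]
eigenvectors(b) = [[(0.52+0j), (0.43+0.36j), (0.43-0.36j)], [(0.85+0j), (-0.72+0j), -0.72-0.00j], [-0.07+0.00j, (-0.27+0.3j), -0.27-0.30j]]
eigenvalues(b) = [(-1.35+0j), (0.24+0.21j), (0.24-0.21j)]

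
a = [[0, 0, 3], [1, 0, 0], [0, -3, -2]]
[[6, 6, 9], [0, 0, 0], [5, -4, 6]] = a@[[0, 0, 0], [-3, 0, -4], [2, 2, 3]]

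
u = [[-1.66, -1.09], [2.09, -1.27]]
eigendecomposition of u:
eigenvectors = [[0.08-0.58j,(0.08+0.58j)],  [-0.81+0.00j,(-0.81-0j)]]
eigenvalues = [(-1.46+1.5j), (-1.46-1.5j)]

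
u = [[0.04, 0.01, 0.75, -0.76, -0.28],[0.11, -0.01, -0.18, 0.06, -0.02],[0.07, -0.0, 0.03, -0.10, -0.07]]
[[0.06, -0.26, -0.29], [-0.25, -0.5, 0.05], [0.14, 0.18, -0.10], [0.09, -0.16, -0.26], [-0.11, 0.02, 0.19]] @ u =[[-0.05, 0.0, 0.08, -0.03, 0.01],[-0.06, 0.00, -0.10, 0.16, 0.08],[0.02, -0.00, 0.07, -0.09, -0.04],[-0.03, 0.0, 0.09, -0.05, -0.0],[0.01, -0.00, -0.08, 0.07, 0.02]]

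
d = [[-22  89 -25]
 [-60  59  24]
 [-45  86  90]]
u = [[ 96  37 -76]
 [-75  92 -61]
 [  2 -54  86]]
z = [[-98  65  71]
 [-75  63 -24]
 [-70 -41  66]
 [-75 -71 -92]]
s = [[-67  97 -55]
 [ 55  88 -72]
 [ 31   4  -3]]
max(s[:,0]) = 55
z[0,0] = -98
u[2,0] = 2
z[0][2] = 71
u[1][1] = 92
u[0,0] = 96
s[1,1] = 88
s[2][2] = -3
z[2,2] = 66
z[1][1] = 63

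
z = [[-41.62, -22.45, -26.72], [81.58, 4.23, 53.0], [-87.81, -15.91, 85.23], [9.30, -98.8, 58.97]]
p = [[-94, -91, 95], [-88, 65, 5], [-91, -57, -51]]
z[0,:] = [-41.62, -22.45, -26.72]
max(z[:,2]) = 85.23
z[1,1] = 4.23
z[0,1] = -22.45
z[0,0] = -41.62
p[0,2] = 95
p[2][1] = -57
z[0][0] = -41.62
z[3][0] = 9.3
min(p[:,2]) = -51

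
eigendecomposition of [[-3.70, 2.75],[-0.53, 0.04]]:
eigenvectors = [[-0.99, -0.64], [-0.16, -0.77]]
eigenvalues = [-3.26, -0.4]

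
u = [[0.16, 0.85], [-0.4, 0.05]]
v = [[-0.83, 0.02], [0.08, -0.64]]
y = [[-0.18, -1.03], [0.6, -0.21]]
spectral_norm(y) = 1.05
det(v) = 0.53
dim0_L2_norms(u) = [0.43, 0.85]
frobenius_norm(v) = 1.05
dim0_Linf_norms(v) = [0.83, 0.64]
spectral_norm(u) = 0.87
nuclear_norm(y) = 1.68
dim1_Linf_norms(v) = [0.83, 0.64]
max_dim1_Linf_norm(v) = 0.83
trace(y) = -0.39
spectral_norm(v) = 0.84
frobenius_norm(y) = 1.22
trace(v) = -1.47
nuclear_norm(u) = 1.27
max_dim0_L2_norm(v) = 0.83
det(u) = 0.35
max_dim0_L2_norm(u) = 0.85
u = v @ y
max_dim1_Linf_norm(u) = 0.85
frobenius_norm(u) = 0.95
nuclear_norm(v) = 1.47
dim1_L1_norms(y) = [1.21, 0.81]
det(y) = 0.66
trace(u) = 0.21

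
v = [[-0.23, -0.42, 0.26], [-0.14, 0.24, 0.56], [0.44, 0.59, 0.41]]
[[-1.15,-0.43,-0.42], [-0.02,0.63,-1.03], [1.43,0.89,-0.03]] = v @ [[1.35, -0.33, 1.84], [1.72, 1.47, -0.68], [-0.44, 0.41, -1.08]]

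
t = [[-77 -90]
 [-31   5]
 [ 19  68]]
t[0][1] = -90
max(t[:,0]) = 19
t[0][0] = -77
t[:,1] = [-90, 5, 68]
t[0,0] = -77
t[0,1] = -90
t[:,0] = [-77, -31, 19]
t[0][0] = -77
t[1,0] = -31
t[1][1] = 5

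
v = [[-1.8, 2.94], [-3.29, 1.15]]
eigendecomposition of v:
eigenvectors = [[-0.33+0.60j,  -0.33-0.60j], [-0.73+0.00j,  -0.73-0.00j]]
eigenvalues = [(-0.33+2.74j), (-0.33-2.74j)]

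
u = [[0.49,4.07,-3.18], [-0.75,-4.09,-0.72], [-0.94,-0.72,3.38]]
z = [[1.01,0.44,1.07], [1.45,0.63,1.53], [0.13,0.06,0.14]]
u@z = [[5.98, 2.59, 6.31], [-6.78, -2.95, -7.16], [-1.55, -0.66, -1.63]]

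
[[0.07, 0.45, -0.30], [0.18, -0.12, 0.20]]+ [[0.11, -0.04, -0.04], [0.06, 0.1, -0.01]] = [[0.18, 0.41, -0.34], [0.24, -0.02, 0.19]]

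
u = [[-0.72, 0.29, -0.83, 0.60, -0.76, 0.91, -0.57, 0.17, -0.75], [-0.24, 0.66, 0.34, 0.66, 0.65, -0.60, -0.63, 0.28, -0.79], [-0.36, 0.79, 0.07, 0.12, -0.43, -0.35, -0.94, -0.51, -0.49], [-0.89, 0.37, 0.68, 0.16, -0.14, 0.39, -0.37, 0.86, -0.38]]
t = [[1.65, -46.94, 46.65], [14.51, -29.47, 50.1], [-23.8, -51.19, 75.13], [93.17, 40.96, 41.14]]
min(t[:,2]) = 41.14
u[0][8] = -0.75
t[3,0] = 93.17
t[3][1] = 40.96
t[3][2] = 41.14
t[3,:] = [93.17, 40.96, 41.14]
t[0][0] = 1.65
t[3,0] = 93.17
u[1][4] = 0.646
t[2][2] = 75.13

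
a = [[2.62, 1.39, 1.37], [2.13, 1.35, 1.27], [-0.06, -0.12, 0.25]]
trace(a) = 4.22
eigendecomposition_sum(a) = [[2.60, 1.43, 1.53], [2.24, 1.23, 1.32], [-0.12, -0.07, -0.07]] + [[0.15, -0.17, 0.12], [-0.14, 0.15, -0.11], [-0.13, 0.14, -0.11]] + [[-0.13, 0.13, -0.29], [0.03, -0.03, 0.06], [0.19, -0.20, 0.43]]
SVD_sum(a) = [[2.55, 1.46, 1.41], [2.21, 1.26, 1.22], [0.01, 0.00, 0.0]] + [[0.01, 0.01, -0.03], [-0.01, -0.01, 0.03], [-0.08, -0.10, 0.25]] + [[0.06, -0.08, -0.02],[-0.07, 0.1, 0.02],[0.01, -0.02, -0.00]]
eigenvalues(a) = [3.75, 0.19, 0.27]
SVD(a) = [[-0.76, 0.11, 0.65], [-0.65, -0.12, -0.75], [-0.00, -0.99, 0.16]] @ diag([4.314920472885143, 0.2861517701791426, 0.16055677220220932]) @ [[-0.78,-0.45,-0.43], [0.28,0.36,-0.89], [0.55,-0.82,-0.16]]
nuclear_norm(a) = 4.76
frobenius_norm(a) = 4.33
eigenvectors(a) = [[0.76,0.63,-0.55], [0.65,-0.57,0.12], [-0.04,-0.54,0.82]]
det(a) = 0.20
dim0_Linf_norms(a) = [2.62, 1.39, 1.37]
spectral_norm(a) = 4.31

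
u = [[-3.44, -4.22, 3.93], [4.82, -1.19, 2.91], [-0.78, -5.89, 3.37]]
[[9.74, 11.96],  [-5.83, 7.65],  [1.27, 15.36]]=u @ [[-2.07, 0.34],[1.14, -1.92],[1.89, 1.28]]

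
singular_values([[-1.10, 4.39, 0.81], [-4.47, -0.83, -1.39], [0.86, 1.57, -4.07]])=[4.84, 4.73, 4.21]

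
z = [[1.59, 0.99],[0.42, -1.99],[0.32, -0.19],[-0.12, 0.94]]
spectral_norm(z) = 2.44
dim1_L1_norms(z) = [2.58, 2.41, 0.51, 1.06]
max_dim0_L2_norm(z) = 2.42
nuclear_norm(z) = 4.09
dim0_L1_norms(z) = [2.45, 4.11]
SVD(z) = [[0.51, 0.84], [-0.77, 0.46], [-0.05, 0.21], [0.37, -0.17]] @ diag([2.4416083203416594, 1.6491660953458813]) @ [[0.18, 0.98],[0.98, -0.18]]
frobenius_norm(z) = 2.95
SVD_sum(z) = [[0.22, 1.24], [-0.33, -1.85], [-0.02, -0.13], [0.16, 0.89]] + [[1.37, -0.25], [0.75, -0.14], [0.34, -0.06], [-0.28, 0.05]]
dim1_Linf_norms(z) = [1.59, 1.99, 0.32, 0.94]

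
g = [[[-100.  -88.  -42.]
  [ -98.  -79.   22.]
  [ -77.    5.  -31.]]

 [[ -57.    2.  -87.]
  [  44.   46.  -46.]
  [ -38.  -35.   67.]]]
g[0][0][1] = -88.0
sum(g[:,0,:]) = -372.0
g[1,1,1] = 46.0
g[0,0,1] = -88.0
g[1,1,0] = 44.0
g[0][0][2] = -42.0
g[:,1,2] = [22.0, -46.0]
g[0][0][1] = -88.0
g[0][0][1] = -88.0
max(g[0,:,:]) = 22.0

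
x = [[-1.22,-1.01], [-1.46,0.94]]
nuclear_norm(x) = 3.28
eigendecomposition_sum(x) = [[-1.47, -0.55], [-0.79, -0.30]] + [[0.25, -0.46], [-0.67, 1.24]]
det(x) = -2.62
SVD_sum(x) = [[-1.13, 0.09],[-1.53, 0.12]] + [[-0.09, -1.10], [0.07, 0.82]]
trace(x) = -0.28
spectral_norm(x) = 1.91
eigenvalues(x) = [-1.77, 1.49]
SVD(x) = [[-0.60,-0.80], [-0.8,0.60]] @ diag([1.9056172618865135, 1.375617261886513]) @ [[1.00, -0.08], [0.08, 1.00]]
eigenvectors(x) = [[-0.88, 0.35], [-0.47, -0.94]]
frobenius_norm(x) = 2.35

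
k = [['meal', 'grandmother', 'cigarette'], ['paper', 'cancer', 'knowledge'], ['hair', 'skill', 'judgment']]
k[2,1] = 'skill'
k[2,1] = 'skill'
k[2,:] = ['hair', 'skill', 'judgment']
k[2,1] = 'skill'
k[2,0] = 'hair'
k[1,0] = 'paper'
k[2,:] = ['hair', 'skill', 'judgment']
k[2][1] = 'skill'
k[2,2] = 'judgment'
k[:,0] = ['meal', 'paper', 'hair']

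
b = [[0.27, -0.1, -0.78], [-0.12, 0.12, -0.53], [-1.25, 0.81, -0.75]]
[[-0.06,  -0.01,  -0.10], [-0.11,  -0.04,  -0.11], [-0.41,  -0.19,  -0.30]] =b @ [[0.34,0.18,0.17], [0.18,0.1,0.06], [0.17,0.06,0.18]]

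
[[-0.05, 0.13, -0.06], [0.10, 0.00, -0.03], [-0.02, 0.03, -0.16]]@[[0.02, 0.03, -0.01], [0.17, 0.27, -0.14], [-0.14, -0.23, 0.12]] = [[0.03, 0.05, -0.02], [0.01, 0.01, -0.00], [0.03, 0.04, -0.02]]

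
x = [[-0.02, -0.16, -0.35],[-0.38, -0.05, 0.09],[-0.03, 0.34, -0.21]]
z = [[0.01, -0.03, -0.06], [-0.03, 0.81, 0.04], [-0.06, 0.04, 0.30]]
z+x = [[-0.01, -0.19, -0.41], [-0.41, 0.76, 0.13], [-0.09, 0.38, 0.09]]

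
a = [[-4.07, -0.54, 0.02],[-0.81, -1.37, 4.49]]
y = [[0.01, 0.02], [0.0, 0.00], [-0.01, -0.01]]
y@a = [[-0.06, -0.03, 0.09], [0.00, 0.00, 0.0], [0.05, 0.02, -0.05]]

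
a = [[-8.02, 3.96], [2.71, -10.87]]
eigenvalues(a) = [-5.87, -13.02]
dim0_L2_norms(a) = [8.47, 11.57]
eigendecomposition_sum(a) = [[-4.11,-3.25], [-2.23,-1.77]] + [[-3.91,7.21], [4.94,-9.1]]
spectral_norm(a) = 13.09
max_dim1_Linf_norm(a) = 10.87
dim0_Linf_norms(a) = [8.02, 10.87]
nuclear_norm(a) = 18.93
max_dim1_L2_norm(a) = 11.2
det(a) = 76.45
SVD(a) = [[-0.58, 0.82], [0.82, 0.58]] @ diag([13.092342157700966, 5.838970527900104]) @ [[0.52, -0.85],  [-0.85, -0.52]]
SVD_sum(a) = [[-3.96, 6.45], [5.59, -9.1]] + [[-4.06, -2.49], [-2.88, -1.77]]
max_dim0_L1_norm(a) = 14.83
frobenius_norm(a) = 14.34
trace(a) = -18.89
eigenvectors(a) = [[0.88, -0.62], [0.48, 0.78]]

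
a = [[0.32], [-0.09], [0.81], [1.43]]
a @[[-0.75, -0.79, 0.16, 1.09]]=[[-0.24, -0.25, 0.05, 0.35], [0.07, 0.07, -0.01, -0.10], [-0.61, -0.64, 0.13, 0.88], [-1.07, -1.13, 0.23, 1.56]]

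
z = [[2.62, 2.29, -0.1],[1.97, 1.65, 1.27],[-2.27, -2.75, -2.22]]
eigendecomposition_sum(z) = [[2.90, 2.4, 0.45], [1.54, 1.28, 0.24], [-1.77, -1.46, -0.27]] + [[-0.25, -1.38, -1.62], [0.39, 2.16, 2.53], [-0.47, -2.62, -3.06]] + [[-0.03, 1.27, 1.07], [0.04, -1.79, -1.5], [-0.03, 1.33, 1.12]]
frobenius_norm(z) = 6.16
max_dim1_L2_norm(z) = 4.2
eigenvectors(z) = [[-0.78, -0.38, -0.5],[-0.41, 0.59, 0.70],[0.47, -0.71, -0.52]]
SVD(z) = [[-0.54, 0.83, -0.16], [-0.48, -0.14, 0.87], [0.69, 0.55, 0.47]] @ diag([5.937810847707982, 1.6169317505908354, 0.3263955434325902]) @ [[-0.66, -0.66, -0.35], [0.39, 0.09, -0.91], [0.64, -0.74, 0.20]]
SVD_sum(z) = [[2.13, 2.13, 1.13],[1.88, 1.88, 1.0],[-2.72, -2.72, -1.44]] + [[0.53, 0.12, -1.22], [-0.09, -0.02, 0.21], [0.35, 0.08, -0.81]] + [[-0.03,0.04,-0.01], [0.18,-0.21,0.06], [0.10,-0.11,0.03]]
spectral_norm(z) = 5.94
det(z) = 3.13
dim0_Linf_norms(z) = [2.62, 2.75, 2.22]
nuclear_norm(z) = 7.88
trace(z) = 2.05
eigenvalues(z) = [3.9, -1.15, -0.7]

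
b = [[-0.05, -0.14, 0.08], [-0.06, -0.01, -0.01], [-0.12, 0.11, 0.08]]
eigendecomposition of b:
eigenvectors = [[-0.83+0.00j, (-0.16+0.43j), -0.16-0.43j], [-0.51+0.00j, (-0.07-0.25j), (-0.07+0.25j)], [-0.23+0.00j, -0.85+0.00j, -0.85-0.00j]]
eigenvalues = [(-0.11+0j), (0.07+0.09j), (0.07-0.09j)]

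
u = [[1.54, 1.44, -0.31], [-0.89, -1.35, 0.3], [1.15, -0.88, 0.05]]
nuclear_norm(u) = 4.19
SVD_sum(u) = [[1.45,1.52,-0.34], [-1.10,-1.16,0.26], [0.1,0.11,-0.02]] + [[0.09, -0.08, 0.01], [0.21, -0.20, 0.02], [1.05, -0.98, 0.08]] + [[0.00, 0.0, 0.02], [0.00, 0.0, 0.03], [-0.0, -0.00, -0.01]]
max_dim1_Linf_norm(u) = 1.54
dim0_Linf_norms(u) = [1.54, 1.44, 0.31]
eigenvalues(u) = [(0.73+0j), (-0.25+0.36j), (-0.25-0.36j)]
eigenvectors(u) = [[(-0.47+0j),-0.06+0.15j,-0.06-0.15j], [0.07+0.00j,0.24-0.20j,0.24+0.20j], [-0.88+0.00j,(0.94+0j),(0.94-0j)]]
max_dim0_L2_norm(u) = 2.16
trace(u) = 0.24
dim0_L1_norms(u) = [3.58, 3.67, 0.66]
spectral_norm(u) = 2.68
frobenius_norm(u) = 3.06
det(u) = 0.14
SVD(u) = [[-0.79, -0.08, -0.60], [0.6, -0.20, -0.77], [-0.06, -0.98, 0.21]] @ diag([2.6772204288403683, 1.475311740791466, 0.03529933260914732]) @ [[-0.68, -0.71, 0.16], [-0.73, 0.68, -0.06], [-0.07, -0.15, -0.99]]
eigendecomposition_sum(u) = [[(1.13-0j),0.85-0.00j,(-0.14+0j)], [(-0.18+0j),-0.13+0.00j,0.02-0.00j], [(2.14-0j),(1.6-0j),(-0.27+0j)]] + [[(0.2-0.01j), (0.3-0.1j), -0.08-0.00j], [-0.36-0.18j, (-0.61-0.1j), 0.14+0.09j], [(-0.5-1.11j), (-1.24-1.42j), 0.16+0.47j]] + [[0.20+0.01j,  (0.3+0.1j),  (-0.08+0j)], [-0.36+0.18j,  (-0.61+0.1j),  0.14-0.09j], [(-0.5+1.11j),  -1.24+1.42j,  0.16-0.47j]]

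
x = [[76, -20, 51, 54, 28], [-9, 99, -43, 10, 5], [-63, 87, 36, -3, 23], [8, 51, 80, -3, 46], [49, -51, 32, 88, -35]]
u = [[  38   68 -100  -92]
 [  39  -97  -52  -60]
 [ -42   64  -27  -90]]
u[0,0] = 38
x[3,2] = 80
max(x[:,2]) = 80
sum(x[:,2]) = 156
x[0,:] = [76, -20, 51, 54, 28]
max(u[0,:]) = 68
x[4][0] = 49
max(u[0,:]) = 68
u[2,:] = [-42, 64, -27, -90]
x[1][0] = -9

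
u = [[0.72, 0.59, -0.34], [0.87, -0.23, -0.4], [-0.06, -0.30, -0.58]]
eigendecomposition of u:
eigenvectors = [[-0.83, -0.46, -0.07], [-0.55, 0.46, 0.63], [0.12, -0.76, 0.77]]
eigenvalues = [1.16, -0.44, -0.82]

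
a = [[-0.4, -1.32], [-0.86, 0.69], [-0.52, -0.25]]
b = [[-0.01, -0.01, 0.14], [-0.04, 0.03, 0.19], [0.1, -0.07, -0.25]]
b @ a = [[-0.06, -0.03], [-0.11, 0.03], [0.15, -0.12]]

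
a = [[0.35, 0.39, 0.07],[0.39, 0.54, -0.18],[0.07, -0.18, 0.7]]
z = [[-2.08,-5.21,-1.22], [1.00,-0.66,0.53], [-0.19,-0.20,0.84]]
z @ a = [[-2.85, -3.40, -0.06], [0.13, -0.06, 0.56], [-0.09, -0.33, 0.61]]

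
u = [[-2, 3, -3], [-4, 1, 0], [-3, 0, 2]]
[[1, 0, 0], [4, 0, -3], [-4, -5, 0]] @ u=[[-2, 3, -3], [1, 12, -18], [28, -17, 12]]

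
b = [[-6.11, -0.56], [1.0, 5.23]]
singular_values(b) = [6.57, 4.78]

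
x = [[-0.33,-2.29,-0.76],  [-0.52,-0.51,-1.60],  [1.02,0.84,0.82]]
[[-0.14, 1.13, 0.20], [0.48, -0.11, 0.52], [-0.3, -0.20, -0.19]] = x@[[-0.22, 0.10, 0.09],[0.19, -0.58, 0.02],[-0.29, 0.22, -0.36]]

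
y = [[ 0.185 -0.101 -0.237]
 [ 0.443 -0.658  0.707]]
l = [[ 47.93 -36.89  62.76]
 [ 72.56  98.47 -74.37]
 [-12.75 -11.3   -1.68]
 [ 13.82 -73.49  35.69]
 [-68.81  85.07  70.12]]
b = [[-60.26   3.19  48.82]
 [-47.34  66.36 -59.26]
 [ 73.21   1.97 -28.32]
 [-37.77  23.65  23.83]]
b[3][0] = -37.77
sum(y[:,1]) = -0.759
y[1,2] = 0.707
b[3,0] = -37.77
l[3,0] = 13.82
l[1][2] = -74.37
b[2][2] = -28.32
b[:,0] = [-60.26, -47.34, 73.21, -37.77]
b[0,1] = 3.19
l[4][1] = 85.07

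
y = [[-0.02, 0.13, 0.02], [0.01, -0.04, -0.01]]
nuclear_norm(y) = 0.14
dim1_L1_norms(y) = [0.17, 0.06]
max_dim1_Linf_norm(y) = 0.13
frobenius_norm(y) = 0.14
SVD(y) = [[-0.95, 0.3], [0.3, 0.95]] @ diag([0.13955043951700177, 0.005067033709344932]) @ [[0.16,-0.97,-0.16], [0.69,0.22,-0.69]]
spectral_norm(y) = 0.14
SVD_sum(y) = [[-0.02, 0.13, 0.02], [0.01, -0.04, -0.01]] + [[0.0, 0.0, -0.00], [0.00, 0.0, -0.00]]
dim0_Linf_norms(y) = [0.02, 0.13, 0.02]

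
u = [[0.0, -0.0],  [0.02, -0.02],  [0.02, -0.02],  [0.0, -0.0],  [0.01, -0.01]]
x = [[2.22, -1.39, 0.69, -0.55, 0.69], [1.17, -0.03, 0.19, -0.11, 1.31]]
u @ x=[[0.00,0.0,0.0,0.00,0.0], [0.02,-0.03,0.01,-0.01,-0.01], [0.02,-0.03,0.01,-0.01,-0.01], [0.00,0.0,0.00,0.0,0.0], [0.01,-0.01,0.0,-0.00,-0.01]]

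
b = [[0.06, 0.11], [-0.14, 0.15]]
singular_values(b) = [0.21, 0.12]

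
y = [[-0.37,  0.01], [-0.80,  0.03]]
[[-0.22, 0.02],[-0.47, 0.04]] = y @ [[0.59, -0.03], [-0.07, 0.70]]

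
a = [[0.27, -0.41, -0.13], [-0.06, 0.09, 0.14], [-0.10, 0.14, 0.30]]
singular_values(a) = [0.6, 0.23, 0.0]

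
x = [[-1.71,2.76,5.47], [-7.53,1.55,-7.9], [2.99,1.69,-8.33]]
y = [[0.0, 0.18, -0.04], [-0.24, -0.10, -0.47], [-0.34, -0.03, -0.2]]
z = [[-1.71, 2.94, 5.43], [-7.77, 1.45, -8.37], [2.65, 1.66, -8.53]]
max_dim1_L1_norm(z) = 17.59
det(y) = 0.02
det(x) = -334.03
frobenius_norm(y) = 0.69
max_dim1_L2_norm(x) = 11.02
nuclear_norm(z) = 24.72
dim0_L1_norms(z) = [12.13, 6.05, 22.33]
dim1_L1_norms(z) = [10.08, 17.59, 12.84]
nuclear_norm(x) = 24.20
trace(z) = -8.79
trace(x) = -8.49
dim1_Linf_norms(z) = [5.43, 8.37, 8.53]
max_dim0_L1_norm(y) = 0.71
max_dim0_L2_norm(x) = 12.72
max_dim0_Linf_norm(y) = 0.47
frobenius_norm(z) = 16.00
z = y + x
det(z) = -353.58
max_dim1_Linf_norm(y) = 0.47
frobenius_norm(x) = 15.59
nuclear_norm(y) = 1.01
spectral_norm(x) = 13.01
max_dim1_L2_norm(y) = 0.54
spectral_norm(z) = 13.53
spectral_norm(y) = 0.64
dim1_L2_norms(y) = [0.18, 0.54, 0.4]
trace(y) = -0.30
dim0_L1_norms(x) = [12.23, 6.0, 21.7]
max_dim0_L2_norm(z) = 13.13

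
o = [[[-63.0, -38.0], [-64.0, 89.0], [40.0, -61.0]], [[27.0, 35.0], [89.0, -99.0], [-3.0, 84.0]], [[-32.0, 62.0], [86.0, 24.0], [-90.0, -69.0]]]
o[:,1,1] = [89.0, -99.0, 24.0]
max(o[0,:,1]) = 89.0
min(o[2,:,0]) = -90.0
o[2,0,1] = 62.0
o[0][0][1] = -38.0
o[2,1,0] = 86.0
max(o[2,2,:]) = -69.0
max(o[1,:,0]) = 89.0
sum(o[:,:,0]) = -10.0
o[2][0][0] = -32.0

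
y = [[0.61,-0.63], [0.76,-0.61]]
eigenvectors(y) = [[0.59+0.32j, (0.59-0.32j)], [0.74+0.00j, 0.74-0.00j]]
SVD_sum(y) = [[0.65, -0.58],  [0.72, -0.65]] + [[-0.04, -0.05], [0.04, 0.04]]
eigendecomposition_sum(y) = [[0.31+0.16j, -0.32+0.00j], [0.38-0.00j, (-0.31+0.16j)]] + [[(0.31-0.16j),(-0.32+0j)], [0.38-0.00j,-0.31-0.16j]]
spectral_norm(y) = 1.31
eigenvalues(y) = [0.33j, -0.33j]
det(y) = 0.11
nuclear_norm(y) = 1.39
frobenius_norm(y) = 1.31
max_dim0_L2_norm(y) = 0.97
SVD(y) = [[-0.67, -0.74], [-0.74, 0.67]] @ diag([1.3084533397088973, 0.08154666029110248]) @ [[-0.74, 0.67], [0.67, 0.74]]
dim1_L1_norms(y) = [1.24, 1.37]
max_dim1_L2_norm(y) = 0.97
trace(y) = 0.00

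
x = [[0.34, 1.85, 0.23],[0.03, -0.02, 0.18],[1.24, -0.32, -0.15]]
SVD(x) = [[0.99, 0.10, 0.00], [0.00, 0.01, -1.00], [-0.10, 0.99, 0.01]] @ diag([1.9006776708000663, 1.2810825100574839, 0.18289886316445464]) @ [[0.11,0.99,0.13],[0.99,-0.10,-0.10],[-0.08,0.14,-0.99]]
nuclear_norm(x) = 3.36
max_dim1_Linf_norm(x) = 1.85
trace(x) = 0.17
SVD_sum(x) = [[0.21, 1.86, 0.24], [0.00, 0.01, 0.00], [-0.02, -0.20, -0.03]] + [[0.13, -0.01, -0.01], [0.01, -0.00, -0.00], [1.26, -0.12, -0.12]] + [[-0.0, 0.0, -0.0], [0.02, -0.03, 0.18], [-0.0, 0.00, -0.0]]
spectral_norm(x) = 1.90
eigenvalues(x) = [(0.98+0j), (-0.4+0.54j), (-0.4-0.54j)]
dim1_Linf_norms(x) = [1.85, 0.18, 1.24]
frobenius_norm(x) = 2.30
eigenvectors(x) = [[(-0.69+0j), -0.21+0.34j, -0.21-0.34j], [-0.15+0.00j, -0.12-0.20j, (-0.12+0.2j)], [(-0.71+0j), 0.89+0.00j, 0.89-0.00j]]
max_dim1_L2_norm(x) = 1.89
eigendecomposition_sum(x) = [[0.53+0.00j,0.89+0.00j,(0.25+0j)], [0.11+0.00j,0.19+0.00j,(0.05+0j)], [(0.55+0j),(0.93+0j),(0.26+0j)]] + [[-0.09+0.12j, (0.48-0.03j), -0.01-0.11j], [(-0.04-0.08j), -0.11+0.26j, (0.06+0.02j)], [(0.35+0.03j), -0.62-0.87j, -0.20+0.16j]] + [[(-0.09-0.12j), 0.48+0.03j, (-0.01+0.11j)], [-0.04+0.08j, (-0.11-0.26j), (0.06-0.02j)], [(0.35-0.03j), -0.62+0.87j, -0.20-0.16j]]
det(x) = 0.45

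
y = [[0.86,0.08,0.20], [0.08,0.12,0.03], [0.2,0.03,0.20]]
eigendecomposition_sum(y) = [[0.85,  0.09,  0.24], [0.09,  0.01,  0.03], [0.24,  0.03,  0.07]] + [[0.01, -0.01, -0.04], [-0.01, 0.01, 0.03], [-0.04, 0.03, 0.13]] + [[0.0, -0.00, 0.0], [-0.00, 0.10, -0.02], [0.0, -0.02, 0.01]]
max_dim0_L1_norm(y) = 1.14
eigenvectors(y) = [[0.96, 0.29, 0.04], [0.11, -0.21, -0.97], [0.27, -0.94, 0.23]]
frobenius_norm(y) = 0.94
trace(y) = 1.18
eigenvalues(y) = [0.92, 0.15, 0.11]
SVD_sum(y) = [[0.85, 0.09, 0.24], [0.09, 0.01, 0.03], [0.24, 0.03, 0.07]] + [[0.01,-0.01,-0.04], [-0.01,0.01,0.03], [-0.04,0.03,0.13]] + [[0.00, -0.00, 0.0], [-0.00, 0.10, -0.02], [0.0, -0.02, 0.01]]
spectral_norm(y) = 0.92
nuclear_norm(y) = 1.18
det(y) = 0.01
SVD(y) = [[-0.96, 0.29, 0.04], [-0.11, -0.21, -0.97], [-0.27, -0.94, 0.23]] @ diag([0.9248786544230461, 0.14567177584872848, 0.10944956972822553]) @ [[-0.96, -0.11, -0.27], [0.29, -0.21, -0.94], [0.04, -0.97, 0.23]]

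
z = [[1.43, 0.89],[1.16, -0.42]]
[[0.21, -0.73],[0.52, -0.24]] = z @ [[0.34, -0.32], [-0.31, -0.31]]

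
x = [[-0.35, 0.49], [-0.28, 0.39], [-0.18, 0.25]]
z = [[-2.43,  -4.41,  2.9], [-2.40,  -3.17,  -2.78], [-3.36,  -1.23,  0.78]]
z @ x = [[1.56,  -2.19], [2.23,  -3.11], [1.38,  -1.93]]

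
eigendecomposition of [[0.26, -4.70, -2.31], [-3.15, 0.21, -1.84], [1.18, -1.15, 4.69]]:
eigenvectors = [[(0.77+0j),0.38-0.04j,(0.38+0.04j)], [(0.64+0j),(0.12+0.03j),0.12-0.03j], [(-0.02+0j),(-0.92+0j),(-0.92-0j)]]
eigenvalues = [(-3.55+0j), (4.35+0.09j), (4.35-0.09j)]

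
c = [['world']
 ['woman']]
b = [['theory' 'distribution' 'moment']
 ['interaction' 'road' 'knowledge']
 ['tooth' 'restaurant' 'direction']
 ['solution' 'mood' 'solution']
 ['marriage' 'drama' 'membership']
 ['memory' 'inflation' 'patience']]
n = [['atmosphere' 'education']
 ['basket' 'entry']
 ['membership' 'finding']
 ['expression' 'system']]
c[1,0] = 'woman'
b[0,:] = ['theory', 'distribution', 'moment']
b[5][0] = 'memory'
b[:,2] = ['moment', 'knowledge', 'direction', 'solution', 'membership', 'patience']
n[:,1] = ['education', 'entry', 'finding', 'system']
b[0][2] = 'moment'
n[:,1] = ['education', 'entry', 'finding', 'system']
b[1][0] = 'interaction'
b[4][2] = 'membership'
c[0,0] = 'world'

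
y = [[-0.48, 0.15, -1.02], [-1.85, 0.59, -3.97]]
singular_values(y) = [4.56, 0.0]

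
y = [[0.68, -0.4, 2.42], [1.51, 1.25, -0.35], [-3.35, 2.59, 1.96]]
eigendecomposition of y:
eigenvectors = [[(0.02-0.61j),(0.02+0.61j),(0.53+0j)], [-0.28+0.11j,(-0.28-0.11j),0.72+0.00j], [0.74+0.00j,(0.74-0j),0.44+0.00j]]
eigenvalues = [(0.87+3.12j), (0.87-3.12j), (2.15+0j)]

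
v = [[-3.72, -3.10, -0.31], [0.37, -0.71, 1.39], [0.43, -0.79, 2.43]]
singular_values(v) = [4.85, 3.04, 0.22]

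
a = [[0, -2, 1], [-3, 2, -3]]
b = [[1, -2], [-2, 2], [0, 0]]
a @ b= [[4, -4], [-7, 10]]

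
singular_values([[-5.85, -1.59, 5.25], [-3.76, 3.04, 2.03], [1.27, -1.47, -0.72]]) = [9.02, 3.83, 0.12]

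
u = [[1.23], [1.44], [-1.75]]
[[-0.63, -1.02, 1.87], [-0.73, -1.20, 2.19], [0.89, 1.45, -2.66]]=u @ [[-0.51, -0.83, 1.52]]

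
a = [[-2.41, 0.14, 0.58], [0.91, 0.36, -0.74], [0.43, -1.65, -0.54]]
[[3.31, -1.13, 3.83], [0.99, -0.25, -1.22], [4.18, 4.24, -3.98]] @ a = [[-7.36, -6.26, 0.69], [-3.14, 2.06, 1.42], [-7.93, 8.68, 1.44]]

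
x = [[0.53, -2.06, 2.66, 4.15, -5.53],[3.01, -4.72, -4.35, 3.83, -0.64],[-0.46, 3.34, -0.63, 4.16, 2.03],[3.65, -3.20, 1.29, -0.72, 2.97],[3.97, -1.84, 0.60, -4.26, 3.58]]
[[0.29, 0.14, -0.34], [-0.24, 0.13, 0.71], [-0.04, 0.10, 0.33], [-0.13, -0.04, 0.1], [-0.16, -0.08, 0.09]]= x @ [[0.00, 0.03, 0.05], [0.02, 0.02, 0.01], [0.04, -0.01, -0.11], [0.00, 0.02, 0.04], [-0.04, -0.02, 0.04]]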